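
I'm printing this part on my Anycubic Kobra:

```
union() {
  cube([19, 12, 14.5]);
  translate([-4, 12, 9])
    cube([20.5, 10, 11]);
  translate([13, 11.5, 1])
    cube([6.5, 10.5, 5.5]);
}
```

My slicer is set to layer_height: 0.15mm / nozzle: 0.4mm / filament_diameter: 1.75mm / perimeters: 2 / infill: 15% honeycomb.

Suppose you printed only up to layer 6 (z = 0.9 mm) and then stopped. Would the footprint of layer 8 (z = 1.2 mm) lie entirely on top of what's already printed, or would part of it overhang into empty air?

part overhangs

Compare the two slices. At z = 0.9: the cube is present — its section is the full 19×12 rectangle (area 228.00 mm²); the cube at (-4, 12) is not intersected at this z (z outside [9, 20]); the cube at (13, 11.5) does not reach this height (z outside [1, 6.5]); Taking the union: only the 19×12 cube is present, so the union is just that shape — area = 228.00 mm². At z = 1.2: the cube is present — its section is the full 19×12 rectangle (area 228.00 mm²); the cube at (-4, 12) is absent (z outside [9, 20]); the cube at (13, 11.5) is present — its section is the full 6.5×10.5 rectangle (area 68.25 mm²); Merging all regions: the regions partially overlap — summed areas 296.25 mm² minus the doubly-counted overlap 3.00 mm² gives 293.25 mm² — area = 293.25 mm². Checking containment: at z = 1.2 the cross-section extends beyond the z = 0.9 cross-section by about 65.25 mm².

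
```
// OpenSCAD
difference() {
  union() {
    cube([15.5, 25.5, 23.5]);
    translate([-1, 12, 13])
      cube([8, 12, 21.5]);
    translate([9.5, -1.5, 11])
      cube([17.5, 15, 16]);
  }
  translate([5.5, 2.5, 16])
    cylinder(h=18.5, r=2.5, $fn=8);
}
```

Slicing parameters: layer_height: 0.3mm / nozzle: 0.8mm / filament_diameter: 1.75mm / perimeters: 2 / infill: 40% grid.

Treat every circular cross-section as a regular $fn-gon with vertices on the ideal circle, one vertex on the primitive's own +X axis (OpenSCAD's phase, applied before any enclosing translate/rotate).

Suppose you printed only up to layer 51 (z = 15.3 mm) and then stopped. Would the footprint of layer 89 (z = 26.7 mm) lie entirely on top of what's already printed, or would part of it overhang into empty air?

entirely on top

Compare the two slices. At z = 15.3: the cube is present — its section is the full 15.5×25.5 rectangle (area 395.25 mm²); the cube at (-1, 12) (footprint 8×12) is included at this height (area 96.00 mm²); the cube at (9.5, -1.5) is present — its section is the full 17.5×15 rectangle (area 262.50 mm²); Merging all regions: the regions partially overlap — summed areas 753.75 mm² minus the doubly-counted overlap 165.00 mm² gives 588.75 mm² — area = 588.75 mm²; the cylinder at (5.5, 2.5) does not reach this height (z outside [16, 34.5]); After the difference (first − rest): none of the subtracted shapes is present at this height, so that combined region is unchanged — area = 588.75 mm². At z = 26.7: the cube does not reach this height (z outside [0, 23.5]); the cube at (-1, 12) is present — its section is the full 8×12 rectangle (area 96.00 mm²); the cube at (9.5, -1.5) is present — its section is the full 17.5×15 rectangle (area 262.50 mm²); Combining (union): the 2 present regions are separate (no shared area or edge), so areas and boundary lengths simply add and each stays a separate island — area = 358.50 mm²; the cylinder at (5.5, 2.5): section is a regular 8-gon, circumradius r=2.5 (area = (8/2)·2.500²·sin(360°/8) = 17.68 mm²); Taking the first minus the rest: starting from that combined region (358.50 mm²), the r=2.5 cylinder at (5.5, 2.5) misses the remaining region (no effect) — area = 358.50 mm². Checking containment: the cross-section at z = 26.7 is a subset of the cross-section at z = 15.3.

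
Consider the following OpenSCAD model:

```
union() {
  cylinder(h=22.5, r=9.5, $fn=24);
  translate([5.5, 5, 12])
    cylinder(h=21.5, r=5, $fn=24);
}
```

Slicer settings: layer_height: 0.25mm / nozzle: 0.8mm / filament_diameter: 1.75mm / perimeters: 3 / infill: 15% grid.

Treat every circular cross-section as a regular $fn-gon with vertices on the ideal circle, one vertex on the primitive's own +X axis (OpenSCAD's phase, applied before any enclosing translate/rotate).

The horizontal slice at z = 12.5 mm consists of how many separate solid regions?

At z = 12.5 mm: the r=9.5 cylinder contributes a regular 24-gon of circumradius 9.5; the r=5 cylinder at (5.5, 5) gives a regular 24-gon of circumradius 5 (constant along its height); Combining (union): the regions partially overlap (shared area 54.29 mm²), so overlapping operands fuse into one piece — 1 connected region. The result has 1 disconnected region.

1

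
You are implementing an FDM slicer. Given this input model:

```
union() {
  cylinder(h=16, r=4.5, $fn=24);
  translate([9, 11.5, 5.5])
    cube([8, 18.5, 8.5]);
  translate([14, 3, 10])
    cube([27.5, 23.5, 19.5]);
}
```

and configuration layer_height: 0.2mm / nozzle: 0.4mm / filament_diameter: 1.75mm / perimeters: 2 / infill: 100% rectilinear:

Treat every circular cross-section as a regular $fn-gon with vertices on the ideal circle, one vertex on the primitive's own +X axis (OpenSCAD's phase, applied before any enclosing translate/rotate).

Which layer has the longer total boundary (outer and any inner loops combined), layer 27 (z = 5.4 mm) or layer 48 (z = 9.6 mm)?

Layer 27 (z = 5.4): the r=4.5 cylinder contributes a regular 24-gon of circumradius 4.5 (perimeter = 2·24·4.500·sin(180°/24) = 28.19 mm); the cube at (9, 11.5) is not intersected at this z (z outside [5.5, 14]); the cube at (14, 3) is absent (z outside [10, 29.5]); Combining (union): only the r=4.5 cylinder is present, so the union is just that shape — boundary = 28.19 mm. So its perimeter = 28.19 mm. Layer 48 (z = 9.6): the r=4.5 cylinder gives a regular 24-gon of circumradius 4.5 (constant along its height) (perimeter = 2·24·4.500·sin(180°/24) = 28.19 mm); the cube at (9, 11.5) (footprint 8×18.5) is included at this height (perimeter 53.00 mm); the cube at (14, 3) does not reach this height (z outside [10, 29.5]); Merging all regions: the 2 present regions are separate (no shared area or edge), so areas and boundary lengths simply add and each stays a separate island — boundary = 81.19 mm. So its perimeter = 81.19 mm. Layer 48 is larger (81.19 vs 28.19 mm).

layer 48 (z = 9.6 mm)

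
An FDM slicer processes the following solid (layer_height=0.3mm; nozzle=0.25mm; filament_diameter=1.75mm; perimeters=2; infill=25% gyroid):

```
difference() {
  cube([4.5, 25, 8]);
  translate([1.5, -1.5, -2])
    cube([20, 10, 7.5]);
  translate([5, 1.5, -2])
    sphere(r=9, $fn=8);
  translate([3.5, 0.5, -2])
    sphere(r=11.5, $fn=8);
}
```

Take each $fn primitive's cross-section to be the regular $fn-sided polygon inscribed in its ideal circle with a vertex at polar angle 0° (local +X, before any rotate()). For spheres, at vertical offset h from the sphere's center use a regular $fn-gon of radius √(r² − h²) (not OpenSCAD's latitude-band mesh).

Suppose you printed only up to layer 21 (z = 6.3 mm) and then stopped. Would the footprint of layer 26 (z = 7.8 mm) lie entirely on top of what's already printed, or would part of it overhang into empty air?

Compare the two slices. At z = 6.3: the cube (footprint 4.5×25) is included at this height (area 112.50 mm²); the cube at (1.5, -1.5) is not intersected at this z (z outside [-2, 5.5]); the sphere at (5, 1.5): section is a regular 8-gon, circumradius = √(r²−h²) = √(9²−8.3²) = 3.480 (area = (8/2)·3.480²·sin(360°/8) = 34.25 mm²); the r=11.5 sphere at (3.5, 0.5) contributes a regular 8-gon of circumradius √(11.5²−8.3²) = 7.960 (area = (8/2)·7.960²·sin(360°/8) = 179.21 mm²); After the difference (first − rest): starting from the 4.5×25 cube (112.50 mm²), the r=9 sphere at (5, 1.5) partially overlaps it — only the 10.88 mm² overlap (of its 34.25 mm²) is removed, clipping the outline; the r=11.5 sphere at (3.5, 0.5) partially overlaps it — only the 24.45 mm² overlap (of its 179.21 mm²) is removed, clipping the outline — area = 77.17 mm². At z = 7.8: the 4.5×25 cube contributes its full rectangle (area 112.50 mm²); the cube at (1.5, -1.5) does not reach this height (z outside [-2, 5.5]); the sphere at (5, 1.5) is absent (|z−center|=9.800 > r=9); the sphere at (3.5, 0.5): section is a regular 8-gon, circumradius = √(r²−h²) = √(11.5²−9.8²) = 6.017 (area = (8/2)·6.017²·sin(360°/8) = 102.42 mm²); Taking the first minus the rest: starting from the 4.5×25 cube (112.50 mm²), the r=11.5 sphere at (3.5, 0.5) partially overlaps it — only the 26.58 mm² overlap (of its 102.42 mm²) is removed, clipping the outline — area = 85.92 mm². Checking containment: at z = 7.8 the cross-section extends beyond the z = 6.3 cross-section by about 8.74 mm².

part overhangs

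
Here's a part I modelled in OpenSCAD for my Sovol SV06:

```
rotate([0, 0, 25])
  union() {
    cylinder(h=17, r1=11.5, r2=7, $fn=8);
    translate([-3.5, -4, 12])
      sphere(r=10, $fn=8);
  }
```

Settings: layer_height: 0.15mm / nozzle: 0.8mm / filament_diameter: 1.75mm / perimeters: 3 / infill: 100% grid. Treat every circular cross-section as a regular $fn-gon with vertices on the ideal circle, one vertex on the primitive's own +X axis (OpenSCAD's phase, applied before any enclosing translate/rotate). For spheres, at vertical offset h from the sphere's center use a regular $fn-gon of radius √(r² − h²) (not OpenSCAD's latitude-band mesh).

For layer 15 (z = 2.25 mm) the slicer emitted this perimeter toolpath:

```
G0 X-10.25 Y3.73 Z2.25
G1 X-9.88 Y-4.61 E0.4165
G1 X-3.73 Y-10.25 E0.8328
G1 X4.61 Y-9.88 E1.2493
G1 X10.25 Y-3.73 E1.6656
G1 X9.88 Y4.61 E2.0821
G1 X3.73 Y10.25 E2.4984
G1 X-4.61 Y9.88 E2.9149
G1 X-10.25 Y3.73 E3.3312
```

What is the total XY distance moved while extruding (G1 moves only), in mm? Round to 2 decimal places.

Sum the Euclidean lengths of each G1 segment: total = 66.77 mm.

66.77 mm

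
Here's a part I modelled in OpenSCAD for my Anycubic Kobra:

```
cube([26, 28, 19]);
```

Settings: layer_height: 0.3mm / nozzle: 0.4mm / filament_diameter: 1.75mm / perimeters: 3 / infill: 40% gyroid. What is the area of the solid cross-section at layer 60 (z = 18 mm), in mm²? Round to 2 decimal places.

728.00 mm²

At z = 18 mm: the 26×28 cube contributes its full rectangle (area 728.00 mm²). Overall, the cross-section is a single solid region. Net area = 728.00 mm².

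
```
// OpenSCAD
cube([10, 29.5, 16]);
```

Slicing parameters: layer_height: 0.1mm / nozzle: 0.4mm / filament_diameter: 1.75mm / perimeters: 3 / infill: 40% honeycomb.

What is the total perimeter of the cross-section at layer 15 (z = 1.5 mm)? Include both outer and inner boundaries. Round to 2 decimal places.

At z = 1.5 mm: the cube (footprint 10×29.5) is included at this height (perimeter 79.00 mm). Overall, the cross-section is a single solid region. Total boundary length (outer) = 79.00 mm.

79.00 mm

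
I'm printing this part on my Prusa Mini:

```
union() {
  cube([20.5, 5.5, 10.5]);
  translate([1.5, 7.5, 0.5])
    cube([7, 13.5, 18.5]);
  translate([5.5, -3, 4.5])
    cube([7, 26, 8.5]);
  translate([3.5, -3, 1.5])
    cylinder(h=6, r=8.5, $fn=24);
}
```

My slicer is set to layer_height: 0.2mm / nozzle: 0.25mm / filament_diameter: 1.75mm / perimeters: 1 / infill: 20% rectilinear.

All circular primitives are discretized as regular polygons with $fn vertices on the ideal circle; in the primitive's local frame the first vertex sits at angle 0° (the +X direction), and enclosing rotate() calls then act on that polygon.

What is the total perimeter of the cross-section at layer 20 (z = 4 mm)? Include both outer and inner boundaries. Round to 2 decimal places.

At z = 4 mm: the cube is present — its section is the full 20.5×5.5 rectangle (perimeter 52.00 mm); the cube at (1.5, 7.5) (footprint 7×13.5) is included at this height (perimeter 41.00 mm); the cube at (5.5, -3) is absent (z outside [4.5, 13]); the r=8.5 cylinder at (3.5, -3) gives a regular 24-gon of circumradius 8.5 (constant along its height) (perimeter = 2·24·8.500·sin(180°/24) = 53.25 mm); Combining (union): the regions partially overlap (shared area 49.49 mm²), so the edge portions inside another operand are dropped and the merged outline is re-measured after clipping — boundary = 116.35 mm. Overall, the cross-section has 2 separate islands. Total boundary length (outer) = 116.35 mm.

116.35 mm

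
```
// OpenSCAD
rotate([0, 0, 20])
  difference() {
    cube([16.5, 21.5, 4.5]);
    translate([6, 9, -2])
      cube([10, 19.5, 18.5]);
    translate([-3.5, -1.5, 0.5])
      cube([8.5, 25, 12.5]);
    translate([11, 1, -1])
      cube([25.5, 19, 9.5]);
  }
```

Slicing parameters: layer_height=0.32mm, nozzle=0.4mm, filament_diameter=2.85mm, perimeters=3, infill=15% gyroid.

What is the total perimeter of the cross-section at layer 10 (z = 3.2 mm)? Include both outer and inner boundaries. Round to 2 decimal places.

70.00 mm

At z = 3.2 mm: the cube (footprint 16.5×21.5) is included at this height (perimeter 76.00 mm); the 10×19.5 cube at (6, 9) contributes its full rectangle (perimeter 59.00 mm); the cube at (-3.5, -1.5) is present — its section is the full 8.5×25 rectangle (perimeter 67.00 mm); the cube at (11, 1) (footprint 25.5×19) is included at this height (perimeter 89.00 mm); Subtracting the remaining from the first: starting from the 16.5×21.5 cube, the 10×19.5 cube at (6, 9) partially overlaps it — only the 125.00 mm² overlap (of its 195.00 mm²) is removed, clipping the outline; the 8.5×25 cube at (-3.5, -1.5) partially overlaps it — only the 107.50 mm² overlap (of its 212.50 mm²) is removed, clipping the outline; the 25.5×19 cube at (11, 1) partially overlaps it — only the 49.50 mm² overlap (of its 484.50 mm²) is removed, clipping the outline — boundary = 70.00 mm; (whole slice rotated 20° about Z — lengths, areas and connectivity unchanged). Overall, the cross-section has 2 separate islands. Total boundary length (outer) = 70.00 mm.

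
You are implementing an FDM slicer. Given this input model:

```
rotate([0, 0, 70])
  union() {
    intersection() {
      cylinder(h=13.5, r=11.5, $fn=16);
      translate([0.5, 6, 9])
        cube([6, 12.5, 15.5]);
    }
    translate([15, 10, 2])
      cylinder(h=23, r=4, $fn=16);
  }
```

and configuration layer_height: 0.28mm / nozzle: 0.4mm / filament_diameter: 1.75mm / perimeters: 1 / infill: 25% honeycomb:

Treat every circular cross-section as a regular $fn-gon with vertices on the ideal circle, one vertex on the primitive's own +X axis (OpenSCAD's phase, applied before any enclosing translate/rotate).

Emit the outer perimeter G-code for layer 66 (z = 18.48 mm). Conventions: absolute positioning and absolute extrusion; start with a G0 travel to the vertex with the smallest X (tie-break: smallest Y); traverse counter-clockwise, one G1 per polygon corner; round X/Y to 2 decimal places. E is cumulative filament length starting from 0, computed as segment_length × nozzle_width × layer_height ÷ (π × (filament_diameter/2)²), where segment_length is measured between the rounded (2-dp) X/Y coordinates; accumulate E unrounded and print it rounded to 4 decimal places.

G0 X-8.26 Y17.34 Z18.48
G1 X-7.89 Y15.83 E0.0724
G1 X-6.97 Y14.57 E0.1450
G1 X-5.63 Y13.76 E0.2179
G1 X-4.09 Y13.52 E0.2905
G1 X-2.58 Y13.89 E0.3629
G1 X-1.32 Y14.81 E0.4356
G1 X-0.51 Y16.15 E0.5085
G1 X-0.27 Y17.69 E0.5810
G1 X-0.64 Y19.21 E0.6539
G1 X-1.56 Y20.46 E0.7262
G1 X-2.90 Y21.27 E0.7991
G1 X-4.44 Y21.51 E0.8716
G1 X-5.96 Y21.14 E0.9445
G1 X-7.22 Y20.22 E1.0171
G1 X-8.03 Y18.88 E1.0900
G1 X-8.26 Y17.34 E1.1625

At z = 18.48 mm: the cylinder does not reach this height (z outside [0, 13.5]); the cube at (0.5, 6) (footprint 6×12.5) is included at this height; After intersecting: at least one operand is absent at this height, so nothing remains; the r=4 cylinder at (15, 10) contributes a regular 16-gon of circumradius 4; Merging all regions: only the r=4 cylinder at (15, 10) is present, so the union is just that shape — 1 connected region; (whole slice rotated 70° about Z — lengths, areas and connectivity unchanged). The outline is a single polygon with 16 vertices. Extrusion per mm of travel: 0.4 × 0.28 / (π × 0.875²) = 0.046564. Accumulating E over each segment gives final E = 1.1625.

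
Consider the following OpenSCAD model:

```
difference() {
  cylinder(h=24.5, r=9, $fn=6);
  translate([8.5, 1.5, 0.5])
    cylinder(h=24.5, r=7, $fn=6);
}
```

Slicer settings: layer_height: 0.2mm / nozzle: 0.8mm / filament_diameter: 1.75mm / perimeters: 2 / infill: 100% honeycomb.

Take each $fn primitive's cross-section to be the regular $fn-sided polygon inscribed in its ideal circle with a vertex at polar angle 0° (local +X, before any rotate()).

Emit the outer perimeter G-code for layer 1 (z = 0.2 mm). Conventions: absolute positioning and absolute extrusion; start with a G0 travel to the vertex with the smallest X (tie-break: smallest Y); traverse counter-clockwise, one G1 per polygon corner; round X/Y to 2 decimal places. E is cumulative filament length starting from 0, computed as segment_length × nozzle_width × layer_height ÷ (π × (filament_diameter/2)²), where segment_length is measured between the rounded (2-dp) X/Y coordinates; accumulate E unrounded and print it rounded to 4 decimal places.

G0 X-9.00 Y0.00 Z0.20
G1 X-4.50 Y-7.79 E0.5984
G1 X4.50 Y-7.79 E1.1971
G1 X9.00 Y0.00 E1.7956
G1 X4.50 Y7.79 E2.3940
G1 X-4.50 Y7.79 E2.9927
G1 X-9.00 Y0.00 E3.5911

At z = 0.2 mm: the r=9 cylinder gives a regular 6-gon of circumradius 9 (constant along its height); the cylinder at (8.5, 1.5) is absent (z outside [0.5, 25]); After the difference (first − rest): none of the subtracted shapes is present at this height, so the r=9 cylinder is unchanged — 1 connected region. The outline is a single polygon with 6 vertices. Extrusion per mm of travel: 0.8 × 0.2 / (π × 0.875²) = 0.066520. Accumulating E over each segment gives final E = 3.5911.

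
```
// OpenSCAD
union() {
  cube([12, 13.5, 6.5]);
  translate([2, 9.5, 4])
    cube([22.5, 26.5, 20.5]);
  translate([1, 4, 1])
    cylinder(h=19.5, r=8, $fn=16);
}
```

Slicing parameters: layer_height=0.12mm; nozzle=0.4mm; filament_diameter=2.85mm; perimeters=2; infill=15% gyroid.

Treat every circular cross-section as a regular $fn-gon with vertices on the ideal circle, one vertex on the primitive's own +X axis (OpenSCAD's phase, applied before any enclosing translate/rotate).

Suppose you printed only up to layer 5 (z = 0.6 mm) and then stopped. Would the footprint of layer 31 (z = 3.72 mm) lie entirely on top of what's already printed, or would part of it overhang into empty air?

part overhangs

Compare the two slices. At z = 0.6: the 12×13.5 cube contributes its full rectangle (area 162.00 mm²); the cube at (2, 9.5) does not reach this height (z outside [4, 24.5]); the cylinder at (1, 4) is absent (z outside [1, 20.5]); Combining (union): only the 12×13.5 cube is present, so the union is just that shape — area = 162.00 mm². At z = 3.72: the cube (footprint 12×13.5) is included at this height (area 162.00 mm²); the cube at (2, 9.5) does not reach this height (z outside [4, 24.5]); the r=8 cylinder at (1, 4) contributes a regular 16-gon of circumradius 8 (area = (16/2)·8.000²·sin(360°/16) = 195.93 mm²); Combining (union): the regions partially overlap — summed areas 357.93 mm² minus the doubly-counted overlap 91.09 mm² gives 266.85 mm² — area = 266.85 mm². Checking containment: at z = 3.72 the cross-section extends beyond the z = 0.6 cross-section by about 104.85 mm².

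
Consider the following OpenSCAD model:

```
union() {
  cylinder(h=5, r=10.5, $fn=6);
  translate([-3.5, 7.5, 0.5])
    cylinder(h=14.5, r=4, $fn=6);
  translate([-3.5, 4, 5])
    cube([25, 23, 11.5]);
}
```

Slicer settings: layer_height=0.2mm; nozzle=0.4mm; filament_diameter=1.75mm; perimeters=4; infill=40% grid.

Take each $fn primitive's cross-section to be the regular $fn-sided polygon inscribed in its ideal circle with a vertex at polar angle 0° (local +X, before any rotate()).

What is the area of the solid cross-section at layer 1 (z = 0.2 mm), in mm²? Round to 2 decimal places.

At z = 0.2 mm: the r=10.5 cylinder contributes a regular 6-gon of circumradius 10.5 (area = (6/2)·10.500²·sin(360°/6) = 286.44 mm²); the cylinder at (-3.5, 7.5) is not intersected at this z (z outside [0.5, 15]); the cube at (-3.5, 4) is not intersected at this z (z outside [5, 16.5]); Combining (union): only the r=10.5 cylinder is present, so the union is just that shape — area = 286.44 mm². Overall, the cross-section is a single solid region. Net area = 286.44 mm².

286.44 mm²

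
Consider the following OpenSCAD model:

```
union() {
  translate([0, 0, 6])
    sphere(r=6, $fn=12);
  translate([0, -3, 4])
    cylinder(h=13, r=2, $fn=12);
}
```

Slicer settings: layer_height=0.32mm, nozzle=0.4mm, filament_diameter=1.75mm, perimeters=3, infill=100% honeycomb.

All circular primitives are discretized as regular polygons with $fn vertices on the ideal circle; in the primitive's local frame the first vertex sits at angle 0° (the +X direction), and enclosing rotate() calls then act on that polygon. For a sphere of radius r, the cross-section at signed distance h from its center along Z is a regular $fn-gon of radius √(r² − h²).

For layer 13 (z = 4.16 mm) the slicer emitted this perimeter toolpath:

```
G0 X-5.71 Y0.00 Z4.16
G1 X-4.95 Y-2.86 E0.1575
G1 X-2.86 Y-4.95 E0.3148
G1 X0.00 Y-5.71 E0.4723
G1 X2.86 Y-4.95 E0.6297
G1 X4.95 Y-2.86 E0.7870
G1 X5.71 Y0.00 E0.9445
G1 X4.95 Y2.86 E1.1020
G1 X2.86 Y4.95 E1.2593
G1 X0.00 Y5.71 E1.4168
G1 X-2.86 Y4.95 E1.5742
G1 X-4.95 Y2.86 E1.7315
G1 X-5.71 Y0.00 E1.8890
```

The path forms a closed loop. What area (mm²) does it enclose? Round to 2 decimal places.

Apply the shoelace formula to the sequence of (X, Y) vertices; enclosed area = 97.97 mm².

97.97 mm²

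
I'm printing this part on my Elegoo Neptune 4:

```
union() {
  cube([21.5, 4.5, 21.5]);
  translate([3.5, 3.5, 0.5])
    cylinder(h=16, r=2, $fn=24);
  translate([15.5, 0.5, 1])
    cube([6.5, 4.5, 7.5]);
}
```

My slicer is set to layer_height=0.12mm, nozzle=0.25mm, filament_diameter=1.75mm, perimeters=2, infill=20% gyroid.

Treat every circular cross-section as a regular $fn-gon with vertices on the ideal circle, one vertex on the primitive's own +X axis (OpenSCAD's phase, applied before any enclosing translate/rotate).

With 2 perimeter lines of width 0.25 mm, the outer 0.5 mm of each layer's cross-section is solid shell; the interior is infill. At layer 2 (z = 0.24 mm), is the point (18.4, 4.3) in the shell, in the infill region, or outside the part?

At z = 0.24 mm: the 21.5×4.5 cube contributes its full rectangle; the cylinder at (3.5, 3.5) is absent (z outside [0.5, 16.5]); the cube at (15.5, 0.5) is absent (z outside [1, 8.5]); Combining (union): only the 21.5×4.5 cube is present, so the union is just that shape — 1 connected region. Overall, the cross-section is a single solid region. The nearest boundary edge runs (21.50, 4.50)→(0.00, 4.50); distance from the point to it = 0.20 mm. The point is inside the cross-section, 0.20 mm from the nearest boundary — within the 0.5 mm shell band (2 × 0.25).

shell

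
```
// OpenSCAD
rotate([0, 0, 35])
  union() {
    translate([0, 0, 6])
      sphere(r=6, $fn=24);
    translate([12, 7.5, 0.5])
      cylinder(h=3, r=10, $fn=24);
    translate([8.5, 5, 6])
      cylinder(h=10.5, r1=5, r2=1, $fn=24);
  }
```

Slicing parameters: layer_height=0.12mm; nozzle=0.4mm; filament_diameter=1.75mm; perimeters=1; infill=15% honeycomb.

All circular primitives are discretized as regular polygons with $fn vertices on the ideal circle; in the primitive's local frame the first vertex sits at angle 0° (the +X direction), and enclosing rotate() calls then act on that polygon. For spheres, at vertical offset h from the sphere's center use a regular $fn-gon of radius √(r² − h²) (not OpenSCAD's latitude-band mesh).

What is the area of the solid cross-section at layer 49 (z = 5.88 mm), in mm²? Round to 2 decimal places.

111.77 mm²

At z = 5.88 mm: the r=6 sphere slices to a regular 24-gon of circumradius 5.999 (√(r²−h²) with h=0.12 from center) (area = (24/2)·5.999²·sin(360°/24) = 111.77 mm²); the cylinder at (12, 7.5) does not reach this height (z outside [0.5, 3.5]); the cone at (8.5, 5) is not intersected at this z (z outside [6, 16.5]); Taking the union: only the r=6 sphere is present, so the union is just that shape — area = 111.77 mm²; (rotated 35° about Z; rotation is an isometry so areas/perimeters/island counts are preserved). Overall, the cross-section is a single solid region. Net area = 111.77 mm².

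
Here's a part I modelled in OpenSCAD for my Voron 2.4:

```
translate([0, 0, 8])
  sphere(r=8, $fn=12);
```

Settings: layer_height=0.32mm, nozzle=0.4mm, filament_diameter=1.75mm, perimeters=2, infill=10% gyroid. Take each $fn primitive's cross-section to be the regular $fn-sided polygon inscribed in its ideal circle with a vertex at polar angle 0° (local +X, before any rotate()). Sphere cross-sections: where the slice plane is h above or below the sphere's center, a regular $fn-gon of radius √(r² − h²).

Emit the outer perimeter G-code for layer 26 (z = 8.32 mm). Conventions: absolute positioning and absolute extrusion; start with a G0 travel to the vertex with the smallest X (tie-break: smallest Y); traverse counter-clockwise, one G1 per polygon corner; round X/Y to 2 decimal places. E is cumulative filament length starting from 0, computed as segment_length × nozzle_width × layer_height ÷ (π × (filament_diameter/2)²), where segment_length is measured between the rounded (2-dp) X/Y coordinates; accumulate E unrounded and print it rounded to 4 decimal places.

G0 X-7.99 Y0.00 Z8.32
G1 X-6.92 Y-4.00 E0.2203
G1 X-4.00 Y-6.92 E0.4401
G1 X0.00 Y-7.99 E0.6605
G1 X4.00 Y-6.92 E0.8808
G1 X6.92 Y-4.00 E1.1006
G1 X7.99 Y0.00 E1.3209
G1 X6.92 Y4.00 E1.5413
G1 X4.00 Y6.92 E1.7610
G1 X0.00 Y7.99 E1.9814
G1 X-4.00 Y6.92 E2.2017
G1 X-6.92 Y4.00 E2.4215
G1 X-7.99 Y0.00 E2.6418

At z = 8.32 mm: the r=8 sphere slices to a regular 12-gon of circumradius 7.994 (√(r²−h²) with h=0.32 from center). The outline is a single polygon with 12 vertices. Extrusion per mm of travel: 0.4 × 0.32 / (π × 0.875²) = 0.053216. Accumulating E over each segment gives final E = 2.6418.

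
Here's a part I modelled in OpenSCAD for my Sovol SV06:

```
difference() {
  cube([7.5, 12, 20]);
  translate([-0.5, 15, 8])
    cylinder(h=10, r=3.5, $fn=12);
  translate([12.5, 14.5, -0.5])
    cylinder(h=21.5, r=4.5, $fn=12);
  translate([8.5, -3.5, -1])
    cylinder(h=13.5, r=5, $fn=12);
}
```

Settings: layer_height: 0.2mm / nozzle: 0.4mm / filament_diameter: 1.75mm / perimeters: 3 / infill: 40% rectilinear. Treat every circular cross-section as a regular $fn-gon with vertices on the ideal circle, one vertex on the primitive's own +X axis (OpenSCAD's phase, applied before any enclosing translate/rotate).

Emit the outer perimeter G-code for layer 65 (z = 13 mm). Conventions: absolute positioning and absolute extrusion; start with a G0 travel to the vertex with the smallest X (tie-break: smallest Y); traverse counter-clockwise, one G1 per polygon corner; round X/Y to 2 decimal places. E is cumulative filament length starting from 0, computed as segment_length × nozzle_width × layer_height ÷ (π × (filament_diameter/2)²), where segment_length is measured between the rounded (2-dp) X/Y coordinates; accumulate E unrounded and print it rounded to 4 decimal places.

G0 X0.00 Y0.00 Z13.00
G1 X7.50 Y0.00 E0.2495
G1 X7.50 Y12.00 E0.6486
G1 X1.28 Y12.00 E0.8555
G1 X1.25 Y11.97 E0.8569
G1 X0.00 Y11.63 E0.8999
G1 X0.00 Y0.00 E1.2868

At z = 13 mm: the cube (footprint 7.5×12) is included at this height; the r=3.5 cylinder at (-0.5, 15) gives a regular 12-gon of circumradius 3.5 (constant along its height); the cylinder at (12.5, 14.5): section is a regular 12-gon, circumradius r=4.5; the cylinder at (8.5, -3.5) does not reach this height (z outside [-1, 12.5]); After the difference (first − rest): starting from the 7.5×12 cube, the r=3.5 cylinder at (-0.5, 15) partially overlaps it — only the 0.25 mm² overlap (of its 36.75 mm²) is removed, clipping the outline; the r=4.5 cylinder at (12.5, 14.5) misses the remaining region (no effect) — 1 connected region. The outline is a single polygon with 6 vertices. Extrusion per mm of travel: 0.4 × 0.2 / (π × 0.875²) = 0.033260. Accumulating E over each segment gives final E = 1.2868.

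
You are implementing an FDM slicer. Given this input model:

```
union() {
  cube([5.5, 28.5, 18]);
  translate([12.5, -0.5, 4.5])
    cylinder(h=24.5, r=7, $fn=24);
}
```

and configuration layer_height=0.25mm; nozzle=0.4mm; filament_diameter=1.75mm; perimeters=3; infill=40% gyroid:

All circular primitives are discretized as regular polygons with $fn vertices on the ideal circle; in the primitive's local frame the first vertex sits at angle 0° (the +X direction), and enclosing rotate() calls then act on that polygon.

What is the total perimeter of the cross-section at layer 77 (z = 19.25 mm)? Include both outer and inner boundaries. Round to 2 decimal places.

At z = 19.25 mm: the cube is not intersected at this z (z outside [0, 18]); the r=7 cylinder at (12.5, -0.5) contributes a regular 24-gon of circumradius 7 (perimeter = 2·24·7.000·sin(180°/24) = 43.86 mm); Taking the union: only the r=7 cylinder at (12.5, -0.5) is present, so the union is just that shape — boundary = 43.86 mm. Overall, the cross-section is a single solid region. Total boundary length (outer) = 43.86 mm.

43.86 mm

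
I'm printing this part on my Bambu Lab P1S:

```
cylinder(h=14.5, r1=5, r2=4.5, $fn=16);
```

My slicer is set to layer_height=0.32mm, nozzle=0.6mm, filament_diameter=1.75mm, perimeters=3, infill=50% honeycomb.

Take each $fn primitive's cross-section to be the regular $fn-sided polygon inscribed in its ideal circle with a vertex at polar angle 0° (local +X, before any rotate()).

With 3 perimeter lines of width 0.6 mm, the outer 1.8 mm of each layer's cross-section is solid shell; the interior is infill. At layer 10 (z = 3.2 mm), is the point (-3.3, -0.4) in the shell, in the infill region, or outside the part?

At z = 3.2 mm: the cone contributes a regular 16-gon of circumradius 4.890 (interpolated between r1=5 and r2=4.5 at t=0.221). Overall, the cross-section is a single solid region. The nearest boundary edge runs (-4.89, 0.00)→(-4.52, -1.87); distance from the point to it = 1.48 mm. The point is inside the cross-section, 1.48 mm from the nearest boundary — within the 1.8 mm shell band (3 × 0.6).

shell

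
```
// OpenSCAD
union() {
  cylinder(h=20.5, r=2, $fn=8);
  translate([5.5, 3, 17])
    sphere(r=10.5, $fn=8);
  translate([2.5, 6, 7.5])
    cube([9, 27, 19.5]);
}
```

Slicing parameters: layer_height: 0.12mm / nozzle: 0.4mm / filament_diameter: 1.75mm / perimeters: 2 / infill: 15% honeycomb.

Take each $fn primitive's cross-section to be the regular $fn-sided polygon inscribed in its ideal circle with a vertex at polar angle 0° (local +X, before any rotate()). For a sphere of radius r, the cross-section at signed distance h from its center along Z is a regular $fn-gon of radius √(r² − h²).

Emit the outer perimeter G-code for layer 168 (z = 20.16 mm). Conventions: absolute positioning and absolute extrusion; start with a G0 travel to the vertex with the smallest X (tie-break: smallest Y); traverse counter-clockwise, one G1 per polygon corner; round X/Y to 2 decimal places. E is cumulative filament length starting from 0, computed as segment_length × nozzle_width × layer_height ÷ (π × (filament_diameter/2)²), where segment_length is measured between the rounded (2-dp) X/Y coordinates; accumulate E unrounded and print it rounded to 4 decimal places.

G0 X-4.51 Y3.00 Z20.16
G1 X-1.58 Y-4.08 E0.1529
G1 X5.50 Y-7.01 E0.3058
G1 X12.58 Y-4.08 E0.4587
G1 X15.51 Y3.00 E0.6116
G1 X12.58 Y10.08 E0.7646
G1 X11.50 Y10.53 E0.7879
G1 X11.50 Y33.00 E1.2363
G1 X2.50 Y33.00 E1.4159
G1 X2.50 Y11.77 E1.8396
G1 X-1.58 Y10.08 E1.9277
G1 X-4.51 Y3.00 E2.0806

At z = 20.16 mm: the cylinder: section is a regular 8-gon, circumradius r=2; the sphere at (5.5, 3): section is a regular 8-gon, circumradius = √(r²−h²) = √(10.5²−3.16²) = 10.013; the 9×27 cube at (2.5, 6) contributes its full rectangle; Combining (union): the regions partially overlap (shared area 65.11 mm²), so overlapping operands fuse into one piece — 1 connected region. The outline is a single polygon with 11 vertices. Extrusion per mm of travel: 0.4 × 0.12 / (π × 0.875²) = 0.019956. Accumulating E over each segment gives final E = 2.0806.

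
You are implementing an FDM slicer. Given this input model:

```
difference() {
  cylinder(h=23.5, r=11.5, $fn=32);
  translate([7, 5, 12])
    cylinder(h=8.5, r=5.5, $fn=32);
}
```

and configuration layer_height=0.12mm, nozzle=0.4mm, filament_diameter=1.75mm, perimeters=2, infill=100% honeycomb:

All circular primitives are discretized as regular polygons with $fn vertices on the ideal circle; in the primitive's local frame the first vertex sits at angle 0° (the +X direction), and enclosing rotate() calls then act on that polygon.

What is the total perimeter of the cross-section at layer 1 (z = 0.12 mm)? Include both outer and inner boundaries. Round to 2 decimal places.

At z = 0.12 mm: the r=11.5 cylinder gives a regular 32-gon of circumradius 11.5 (constant along its height) (perimeter = 2·32·11.500·sin(180°/32) = 72.14 mm); the cylinder at (7, 5) is not intersected at this z (z outside [12, 20.5]); After the difference (first − rest): none of the subtracted shapes is present at this height, so the r=11.5 cylinder is unchanged — boundary = 72.14 mm. Overall, the cross-section is a single solid region. Total boundary length (outer) = 72.14 mm.

72.14 mm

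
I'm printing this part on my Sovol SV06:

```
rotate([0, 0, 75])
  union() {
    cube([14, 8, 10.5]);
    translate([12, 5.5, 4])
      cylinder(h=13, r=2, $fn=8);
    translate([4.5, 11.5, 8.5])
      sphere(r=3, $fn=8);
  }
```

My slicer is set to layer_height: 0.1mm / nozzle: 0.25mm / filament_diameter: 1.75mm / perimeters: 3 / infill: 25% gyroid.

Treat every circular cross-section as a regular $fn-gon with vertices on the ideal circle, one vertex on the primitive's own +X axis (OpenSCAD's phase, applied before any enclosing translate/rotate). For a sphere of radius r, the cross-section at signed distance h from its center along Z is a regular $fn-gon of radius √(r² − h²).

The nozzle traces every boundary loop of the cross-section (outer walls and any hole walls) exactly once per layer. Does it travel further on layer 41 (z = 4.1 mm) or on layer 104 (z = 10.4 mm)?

layer 104 (z = 10.4 mm)

Layer 41 (z = 4.1): the cube is present — its section is the full 14×8 rectangle (perimeter 44.00 mm); the cylinder at (12, 5.5): section is a regular 8-gon, circumradius r=2 (perimeter = 2·8·2.000·sin(180°/8) = 12.25 mm); the sphere at (4.5, 11.5) does not reach this height (|z−center|=4.400 > r=3); Merging all regions: the r=2 cylinder at (12, 5.5) lies entirely inside the 14×8 cube, so the union is just the 14×8 cube — boundary = 44.00 mm; (rotated 75° about Z; rotation is an isometry so areas/perimeters/island counts are preserved). So its perimeter = 44.00 mm. Layer 104 (z = 10.4): the 14×8 cube contributes its full rectangle (perimeter 44.00 mm); the r=2 cylinder at (12, 5.5) contributes a regular 8-gon of circumradius 2 (perimeter = 2·8·2.000·sin(180°/8) = 12.25 mm); the r=3 sphere at (4.5, 11.5) contributes a regular 8-gon of circumradius √(3²−1.9²) = 2.322 (perimeter = 2·8·2.322·sin(180°/8) = 14.22 mm); Taking the union: the regions partially overlap (shared area 11.31 mm²), so the edge portions inside another operand are dropped and the merged outline is re-measured after clipping — boundary = 58.22 mm; (whole slice rotated 75° about Z — lengths, areas and connectivity unchanged). So its perimeter = 58.22 mm. Layer 104 is larger (58.22 vs 44.00 mm).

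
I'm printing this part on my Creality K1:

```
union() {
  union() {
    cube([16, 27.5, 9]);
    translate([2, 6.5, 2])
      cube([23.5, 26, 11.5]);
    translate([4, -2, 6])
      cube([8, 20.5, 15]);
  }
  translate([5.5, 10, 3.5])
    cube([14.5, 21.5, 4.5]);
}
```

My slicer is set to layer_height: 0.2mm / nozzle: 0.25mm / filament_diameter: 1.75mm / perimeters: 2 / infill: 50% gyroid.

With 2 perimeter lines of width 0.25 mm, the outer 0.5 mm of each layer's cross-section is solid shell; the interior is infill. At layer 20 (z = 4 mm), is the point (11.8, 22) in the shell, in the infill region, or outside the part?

infill

At z = 4 mm: the cube (footprint 16×27.5) is included at this height; the cube at (2, 6.5) is present — its section is the full 23.5×26 rectangle; the cube at (4, -2) does not reach this height (z outside [6, 21]); Taking the union: the regions partially overlap (shared area 294.00 mm²), so overlapping operands fuse into one piece — 1 connected region; the cube at (5.5, 10) is present — its section is the full 14.5×21.5 rectangle; Taking the union: the 14.5×21.5 cube at (5.5, 10) lies entirely inside the result so far, so the union is just the result so far — 1 connected region. Overall, the cross-section is a single solid region. The nearest boundary edge runs (2.00, 32.50)→(25.50, 32.50); distance from the point to it = 10.50 mm. The point is inside the cross-section and 10.50 mm from the nearest boundary — more than the 0.5 mm shell width (2 × 0.25), so it's in the infill interior.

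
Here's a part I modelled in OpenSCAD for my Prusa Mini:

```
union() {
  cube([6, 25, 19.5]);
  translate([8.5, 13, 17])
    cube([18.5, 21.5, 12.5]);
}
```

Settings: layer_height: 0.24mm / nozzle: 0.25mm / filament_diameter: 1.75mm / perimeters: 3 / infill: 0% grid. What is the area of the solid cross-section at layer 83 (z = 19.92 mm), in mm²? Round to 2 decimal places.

At z = 19.92 mm: the cube does not reach this height (z outside [0, 19.5]); the 18.5×21.5 cube at (8.5, 13) contributes its full rectangle (area 397.75 mm²); Merging all regions: only the 18.5×21.5 cube at (8.5, 13) is present, so the union is just that shape — area = 397.75 mm². Overall, the cross-section is a single solid region. Net area = 397.75 mm².

397.75 mm²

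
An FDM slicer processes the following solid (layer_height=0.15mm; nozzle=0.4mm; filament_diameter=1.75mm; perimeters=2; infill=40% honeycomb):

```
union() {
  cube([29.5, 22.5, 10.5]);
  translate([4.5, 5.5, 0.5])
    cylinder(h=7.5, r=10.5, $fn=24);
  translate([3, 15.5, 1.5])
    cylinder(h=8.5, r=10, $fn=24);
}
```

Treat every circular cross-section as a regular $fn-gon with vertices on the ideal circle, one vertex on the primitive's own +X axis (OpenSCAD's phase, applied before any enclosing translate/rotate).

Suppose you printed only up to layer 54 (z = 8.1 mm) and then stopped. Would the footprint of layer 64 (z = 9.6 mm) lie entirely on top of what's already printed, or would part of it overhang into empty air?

entirely on top

Compare the two slices. At z = 8.1: the 29.5×22.5 cube contributes its full rectangle (area 663.75 mm²); the cylinder at (4.5, 5.5) does not reach this height (z outside [0.5, 8]); the r=10 cylinder at (3, 15.5) contributes a regular 24-gon of circumradius 10 (area = (24/2)·10.000²·sin(360°/24) = 310.58 mm²); Merging all regions: the regions partially overlap — summed areas 974.33 mm² minus the doubly-counted overlap 191.35 mm² gives 782.99 mm² — area = 782.99 mm². At z = 9.6: the cube (footprint 29.5×22.5) is included at this height (area 663.75 mm²); the cylinder at (4.5, 5.5) does not reach this height (z outside [0.5, 8]); the r=10 cylinder at (3, 15.5) contributes a regular 24-gon of circumradius 10 (area = (24/2)·10.000²·sin(360°/24) = 310.58 mm²); Merging all regions: the regions partially overlap — summed areas 974.33 mm² minus the doubly-counted overlap 191.35 mm² gives 782.99 mm² — area = 782.99 mm². Checking containment: the cross-section at z = 9.6 is a subset of the cross-section at z = 8.1.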